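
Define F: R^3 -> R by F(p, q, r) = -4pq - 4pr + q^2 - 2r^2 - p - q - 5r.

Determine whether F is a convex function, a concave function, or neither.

neither

F is quadratic, so its Hessian is the constant matrix H = [[0, -4, -4], [-4, 2, 0], [-4, 0, -4]].
Leading principal minors: 0, -16, 32.
Neither pattern holds ⇒ H is indefinite ⇒ neither convex nor concave.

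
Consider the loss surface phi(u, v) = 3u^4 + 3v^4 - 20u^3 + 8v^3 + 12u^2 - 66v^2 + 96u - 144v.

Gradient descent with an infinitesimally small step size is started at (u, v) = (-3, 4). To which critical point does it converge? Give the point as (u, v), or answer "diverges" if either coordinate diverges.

phi is separable, so gradient descent decouples: u follows -∂phi/∂u, v follows -∂phi/∂v.
∂phi/∂u = 12(u - 4)(u - 2)(u + 1); at u=-3 this is -840, so u increases.
∂phi/∂v = 12(v - 3)(v + 1)(v + 4); at v=4 this is 480, so v decreases.
u converges to its nearest critical value -1 (a local min of the u-part); v converges to 3. The iterate converges to (-1, 3).

(-1, 3)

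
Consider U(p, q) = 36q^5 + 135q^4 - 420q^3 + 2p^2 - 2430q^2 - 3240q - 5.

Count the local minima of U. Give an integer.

2

U separates as a function of p plus a function of q, so ∇U=0 decouples.
∂U/∂p = 4p = 0 at p ∈ {0}; ∂U/∂q = 180(q - 3)(q + 1)(q + 2)(q + 3) = 0 at q ∈ {-3, -2, -1, 3}.
The Hessian is diagonal: diag(U_pp, U_qq). Second derivatives: U_pp(0)=4; U_qq(-3)=-2160, U_qq(-2)=900, U_qq(-1)=-1440, U_qq(3)=21600.
Local minima occur where both diagonal entries positive: (0, -2), (0, 3). Count: 2.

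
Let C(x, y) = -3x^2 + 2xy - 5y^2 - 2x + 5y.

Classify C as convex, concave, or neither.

C is quadratic, so its Hessian is the constant matrix H = [[-6, 2], [2, -10]].
det(H) = 56, tr(H) = -16.
det(H) > 0 and tr(H) < 0, so H is negative definite everywhere: concave.

concave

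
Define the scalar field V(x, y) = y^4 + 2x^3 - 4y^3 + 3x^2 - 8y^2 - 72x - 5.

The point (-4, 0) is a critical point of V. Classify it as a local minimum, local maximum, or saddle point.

The mixed partial ∂²V/∂x∂y is 0, so the Hessian at any point is diag(V_xx, V_yy) = diag(6(2x + 1), 4(3y^2 - 6y - 4)).
At (-4, 0): H = diag(-42, -16).
Both eigenvalues are negative, so H is negative definite: a local maximum.

local maximum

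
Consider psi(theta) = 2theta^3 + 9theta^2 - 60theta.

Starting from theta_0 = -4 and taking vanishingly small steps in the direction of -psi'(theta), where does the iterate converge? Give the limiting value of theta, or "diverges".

2

psi'(theta) = 6(theta - 2)(theta + 5), so psi'(-4) = -36.
Gradient descent moves in the -psi' direction, i.e. theta is increasing.
The nearest critical point in that direction is theta = 2, where psi'' = 42 > 0 (a local minimum). The iterate converges there.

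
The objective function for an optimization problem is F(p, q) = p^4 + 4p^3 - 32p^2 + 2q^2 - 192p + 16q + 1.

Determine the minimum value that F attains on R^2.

-799

F(p,q) separates as A(p) + B(q) + 1, so its minimum is min A + min B + 1.
A'(p) = 4(p - 4)(p + 3)(p + 4) vanishes at p ∈ {-4, -3, 4}; B'(q) = 4q + 16 vanishes at q ∈ {-4}.
Local minima of A (where A''>0): A(-4)=256, A(4)=-768. Local minima of B: B(-4)=-32.
So the global minimum of F is A(4) + B(-4) + 1 = -768 − 32 + 1 = -799, attained at (4, -4).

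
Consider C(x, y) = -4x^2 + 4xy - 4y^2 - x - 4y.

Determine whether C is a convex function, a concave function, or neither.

concave

C is quadratic, so its Hessian is the constant matrix H = [[-8, 4], [4, -8]].
det(H) = 48, tr(H) = -16.
det(H) > 0 and tr(H) < 0, so H is negative definite everywhere: concave.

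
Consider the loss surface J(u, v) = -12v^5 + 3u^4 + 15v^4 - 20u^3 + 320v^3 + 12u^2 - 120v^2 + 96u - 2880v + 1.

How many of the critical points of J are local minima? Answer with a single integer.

J separates as a function of u plus a function of v, so ∇J=0 decouples.
∂J/∂u = 12(u - 4)(u - 2)(u + 1) = 0 at u ∈ {-1, 2, 4}; ∂J/∂v = -60(v - 4)(v - 2)(v + 2)(v + 3) = 0 at v ∈ {-3, -2, 2, 4}.
The Hessian is diagonal: diag(J_uu, J_vv). Second derivatives: J_uu(-1)=180, J_uu(2)=-72, J_uu(4)=120; J_vv(-3)=2100, J_vv(-2)=-1440, J_vv(2)=2400, J_vv(4)=-5040.
Local minima occur where both diagonal entries positive: (-1, -3), (-1, 2), (4, -3), (4, 2). Count: 4.

4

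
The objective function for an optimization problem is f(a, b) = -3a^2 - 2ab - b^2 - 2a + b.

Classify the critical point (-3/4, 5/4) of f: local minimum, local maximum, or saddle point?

local maximum

The Hessian of f is constant: H = [[-6, -2], [-2, -2]].
det(H) = (-6)·(-2) − (-2)² = 8.
det(H) > 0 and tr(H) = -8 < 0, so H is negative definite and the point is a local maximum.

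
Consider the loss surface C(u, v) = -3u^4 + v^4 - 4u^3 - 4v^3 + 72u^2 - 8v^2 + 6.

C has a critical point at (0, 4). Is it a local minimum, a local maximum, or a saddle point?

local minimum

The mixed partial ∂²C/∂u∂v is 0, so the Hessian at any point is diag(C_uu, C_vv) = diag(12(-3u^2 - 2u + 12), 4(3v^2 - 6v - 4)).
At (0, 4): H = diag(144, 80).
Both eigenvalues are positive, so H is positive definite: a local minimum.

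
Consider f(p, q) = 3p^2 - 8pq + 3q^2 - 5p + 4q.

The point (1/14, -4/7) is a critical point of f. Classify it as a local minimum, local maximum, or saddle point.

saddle point

The Hessian of f is constant: H = [[6, -8], [-8, 6]].
det(H) = 6·6 − (-8)² = -28.
Since det(H) < 0, H is indefinite and the critical point is a saddle point.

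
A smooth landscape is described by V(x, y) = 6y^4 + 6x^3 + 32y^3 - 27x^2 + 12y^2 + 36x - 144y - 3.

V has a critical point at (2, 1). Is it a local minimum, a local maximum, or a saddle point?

The mixed partial ∂²V/∂x∂y is 0, so the Hessian at any point is diag(V_xx, V_yy) = diag(18(2x - 3), 24(3y^2 + 8y + 1)).
At (2, 1): H = diag(18, 288).
Both eigenvalues are positive, so H is positive definite: a local minimum.

local minimum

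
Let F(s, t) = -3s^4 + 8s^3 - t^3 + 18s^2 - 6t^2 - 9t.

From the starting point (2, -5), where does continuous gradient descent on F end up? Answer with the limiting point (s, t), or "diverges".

F is separable, so gradient descent decouples: s follows -∂F/∂s, t follows -∂F/∂t.
∂F/∂s = -12s(s - 3)(s + 1); at s=2 this is 72, so s decreases.
∂F/∂t = -3(t + 1)(t + 3); at t=-5 this is -24, so t increases.
s converges to its nearest critical value 0 (a local min of the s-part); t converges to -3. The iterate converges to (0, -3).

(0, -3)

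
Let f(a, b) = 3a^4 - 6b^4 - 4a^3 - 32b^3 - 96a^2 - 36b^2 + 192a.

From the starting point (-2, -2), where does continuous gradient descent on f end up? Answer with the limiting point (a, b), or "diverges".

f is separable, so gradient descent decouples: a follows -∂f/∂a, b follows -∂f/∂b.
∂f/∂a = 12(a - 4)(a - 1)(a + 4); at a=-2 this is 432, so a decreases.
∂f/∂b = -24b(b + 1)(b + 3); at b=-2 this is -48, so b increases.
a converges to its nearest critical value -4 (a local min of the a-part); b converges to -1. The iterate converges to (-4, -1).

(-4, -1)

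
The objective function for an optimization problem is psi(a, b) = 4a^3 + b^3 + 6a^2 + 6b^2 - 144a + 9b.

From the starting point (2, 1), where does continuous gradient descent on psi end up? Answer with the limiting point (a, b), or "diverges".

psi is separable, so gradient descent decouples: a follows -∂psi/∂a, b follows -∂psi/∂b.
∂psi/∂a = 12(a - 3)(a + 4); at a=2 this is -72, so a increases.
∂psi/∂b = 3(b + 1)(b + 3); at b=1 this is 24, so b decreases.
a converges to its nearest critical value 3 (a local min of the a-part); b converges to -1. The iterate converges to (3, -1).

(3, -1)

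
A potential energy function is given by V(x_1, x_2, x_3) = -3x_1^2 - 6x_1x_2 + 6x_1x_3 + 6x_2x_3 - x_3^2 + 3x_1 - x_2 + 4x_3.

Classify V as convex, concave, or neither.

V is quadratic, so its Hessian is the constant matrix H = [[-6, -6, 6], [-6, 0, 6], [6, 6, -2]].
Leading principal minors: -6, -36, -144.
Neither pattern holds ⇒ H is indefinite ⇒ neither convex nor concave.

neither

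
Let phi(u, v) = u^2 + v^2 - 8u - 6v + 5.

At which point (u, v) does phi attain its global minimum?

phi(u,v) separates as P(u) + Q(v) + 5, so its minimum is min P + min Q + 5.
P'(u) = 2u - 8 vanishes at u ∈ {4}; Q'(v) = 2v - 6 vanishes at v ∈ {3}.
Local minima of P (where P''>0): P(4)=-16. Local minima of Q: Q(3)=-9.
So the global minimum of phi is P(4) + Q(3) + 5 = -16 − 9 + 5 = -20, attained at (4, 3).

(4, 3)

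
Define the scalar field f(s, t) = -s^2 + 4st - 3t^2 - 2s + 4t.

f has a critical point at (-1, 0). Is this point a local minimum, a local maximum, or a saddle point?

The Hessian of f is constant: H = [[-2, 4], [4, -6]].
det(H) = (-2)·(-6) − 4² = -4.
Since det(H) < 0, H is indefinite and the critical point is a saddle point.

saddle point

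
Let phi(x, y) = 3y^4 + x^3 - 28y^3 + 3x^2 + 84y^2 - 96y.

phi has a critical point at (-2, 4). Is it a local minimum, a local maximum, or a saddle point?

saddle point

The mixed partial ∂²phi/∂x∂y is 0, so the Hessian at any point is diag(phi_xx, phi_yy) = diag(6(x + 1), 12(3y^2 - 14y + 14)).
At (-2, 4): H = diag(-6, 72).
The eigenvalues have opposite signs, so H is indefinite: a saddle point.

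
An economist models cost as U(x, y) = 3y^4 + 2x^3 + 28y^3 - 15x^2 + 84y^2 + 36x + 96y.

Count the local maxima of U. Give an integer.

1

U separates as a function of x plus a function of y, so ∇U=0 decouples.
∂U/∂x = 6(x - 3)(x - 2) = 0 at x ∈ {2, 3}; ∂U/∂y = 12(y + 1)(y + 2)(y + 4) = 0 at y ∈ {-4, -2, -1}.
The Hessian is diagonal: diag(U_xx, U_yy). Second derivatives: U_xx(2)=-6, U_xx(3)=6; U_yy(-4)=72, U_yy(-2)=-24, U_yy(-1)=36.
Local maxima occur where both diagonal entries negative: (2, -2). Count: 1.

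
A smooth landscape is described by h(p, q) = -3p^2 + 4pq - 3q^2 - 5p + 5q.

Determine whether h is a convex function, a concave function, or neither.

h is quadratic, so its Hessian is the constant matrix H = [[-6, 4], [4, -6]].
det(H) = 20, tr(H) = -12.
det(H) > 0 and tr(H) < 0, so H is negative definite everywhere: concave.

concave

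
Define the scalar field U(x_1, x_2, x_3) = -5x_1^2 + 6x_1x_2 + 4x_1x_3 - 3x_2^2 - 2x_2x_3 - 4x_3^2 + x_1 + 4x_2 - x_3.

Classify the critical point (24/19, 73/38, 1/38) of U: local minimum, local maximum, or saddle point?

local maximum

The Hessian is constant: H = [[-10, 6, 4], [6, -6, -2], [4, -2, -8]].
Leading principal minors: Δ₁ = -10, Δ₂ = 24, Δ₃ = -152.
The minors alternate sign starting negative (−, +, −), so H is negative definite: a local maximum.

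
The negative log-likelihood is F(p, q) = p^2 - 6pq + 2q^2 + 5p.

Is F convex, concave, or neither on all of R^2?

neither

F is quadratic, so its Hessian is the constant matrix H = [[2, -6], [-6, 4]].
det(H) = -28, tr(H) = 6.
det(H) < 0, so H is indefinite: neither convex nor concave.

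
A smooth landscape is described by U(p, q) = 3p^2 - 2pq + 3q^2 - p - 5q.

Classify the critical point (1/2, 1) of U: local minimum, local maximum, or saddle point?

local minimum

The Hessian of U is constant: H = [[6, -2], [-2, 6]].
det(H) = 6·6 − (-2)² = 32.
det(H) > 0 and tr(H) = 12 > 0, so H is positive definite and the point is a local minimum.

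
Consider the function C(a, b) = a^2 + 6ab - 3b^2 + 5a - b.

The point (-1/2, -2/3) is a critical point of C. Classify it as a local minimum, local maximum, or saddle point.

saddle point

The Hessian of C is constant: H = [[2, 6], [6, -6]].
det(H) = 2·(-6) − 6² = -48.
Since det(H) < 0, H is indefinite and the critical point is a saddle point.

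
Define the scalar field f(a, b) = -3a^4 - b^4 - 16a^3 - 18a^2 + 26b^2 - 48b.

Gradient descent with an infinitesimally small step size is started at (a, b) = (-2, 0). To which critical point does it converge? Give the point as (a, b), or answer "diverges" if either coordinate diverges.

f is separable, so gradient descent decouples: a follows -∂f/∂a, b follows -∂f/∂b.
∂f/∂a = -12a(a + 1)(a + 3); at a=-2 this is -24, so a increases.
∂f/∂b = -4(b - 3)(b - 1)(b + 4); at b=0 this is -48, so b increases.
a converges to its nearest critical value -1 (a local min of the a-part); b converges to 1. The iterate converges to (-1, 1).

(-1, 1)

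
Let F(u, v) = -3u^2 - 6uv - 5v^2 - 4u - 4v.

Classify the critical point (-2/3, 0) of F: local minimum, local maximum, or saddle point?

local maximum

The Hessian of F is constant: H = [[-6, -6], [-6, -10]].
det(H) = (-6)·(-10) − (-6)² = 24.
det(H) > 0 and tr(H) = -16 < 0, so H is negative definite and the point is a local maximum.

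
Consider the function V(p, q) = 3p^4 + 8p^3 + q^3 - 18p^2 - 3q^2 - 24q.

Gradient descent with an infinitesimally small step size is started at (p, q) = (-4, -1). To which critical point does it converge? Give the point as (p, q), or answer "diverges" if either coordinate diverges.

V is separable, so gradient descent decouples: p follows -∂V/∂p, q follows -∂V/∂q.
∂V/∂p = 12p(p - 1)(p + 3); at p=-4 this is -240, so p increases.
∂V/∂q = 3(q - 4)(q + 2); at q=-1 this is -15, so q increases.
p converges to its nearest critical value -3 (a local min of the p-part); q converges to 4. The iterate converges to (-3, 4).

(-3, 4)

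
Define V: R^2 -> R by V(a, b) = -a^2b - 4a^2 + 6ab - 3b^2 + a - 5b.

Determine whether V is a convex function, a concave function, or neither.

The term -a^2b is cubic, so the Hessian is not constant.
∂²V/∂a² = -2b - 8, which takes both signs as b varies (negative for sufficiently large b). A diagonal entry of the Hessian changing sign means the Hessian is neither positive- nor negative-semidefinite on all of R^2.

neither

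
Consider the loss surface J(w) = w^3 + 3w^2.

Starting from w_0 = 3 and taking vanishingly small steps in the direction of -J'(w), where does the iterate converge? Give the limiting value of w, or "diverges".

J'(w) = 3w(w + 2), so J'(3) = 45.
Gradient descent moves in the -J' direction, i.e. w is decreasing.
The nearest critical point in that direction is w = 0, where J'' = 6 > 0 (a local minimum). The iterate converges there.

0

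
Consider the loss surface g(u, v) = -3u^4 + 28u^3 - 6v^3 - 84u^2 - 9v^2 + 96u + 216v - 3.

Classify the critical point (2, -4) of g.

local minimum

The mixed partial ∂²g/∂u∂v is 0, so the Hessian at any point is diag(g_uu, g_vv) = diag(12(-3u^2 + 14u - 14), -18(2v + 1)).
At (2, -4): H = diag(24, 126).
Both eigenvalues are positive, so H is positive definite: a local minimum.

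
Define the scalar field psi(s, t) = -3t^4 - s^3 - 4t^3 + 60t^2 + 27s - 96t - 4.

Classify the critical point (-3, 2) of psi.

The mixed partial ∂²psi/∂s∂t is 0, so the Hessian at any point is diag(psi_ss, psi_tt) = diag(-6s, 12(-3t^2 - 2t + 10)).
At (-3, 2): H = diag(18, -72).
The eigenvalues have opposite signs, so H is indefinite: a saddle point.

saddle point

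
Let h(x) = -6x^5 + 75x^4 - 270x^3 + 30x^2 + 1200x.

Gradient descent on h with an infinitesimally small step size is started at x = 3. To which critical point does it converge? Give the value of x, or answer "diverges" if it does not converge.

4

h'(x) = -30(x - 5)(x - 4)(x - 2)(x + 1), so h'(3) = -240.
Gradient descent moves in the -h' direction, i.e. x is increasing.
The nearest critical point in that direction is x = 4, where h'' = 300 > 0 (a local minimum). The iterate converges there.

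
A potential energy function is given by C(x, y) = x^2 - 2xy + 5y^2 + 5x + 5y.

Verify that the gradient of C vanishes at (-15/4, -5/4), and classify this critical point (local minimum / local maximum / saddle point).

∇C = (2x - 2y + 5, -2x + 10y + 5); substituting (-15/4, -5/4) gives ∇C = (0, 0), so (-15/4, -5/4) is indeed a critical point.
The Hessian of C is constant: H = [[2, -2], [-2, 10]].
det(H) = 2·10 − (-2)² = 16.
det(H) > 0 and tr(H) = 12 > 0, so H is positive definite and the point is a local minimum.

local minimum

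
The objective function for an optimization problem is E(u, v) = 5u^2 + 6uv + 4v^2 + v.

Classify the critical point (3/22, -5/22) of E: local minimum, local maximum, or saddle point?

local minimum

The Hessian of E is constant: H = [[10, 6], [6, 8]].
det(H) = 10·8 − 6² = 44.
det(H) > 0 and tr(H) = 18 > 0, so H is positive definite and the point is a local minimum.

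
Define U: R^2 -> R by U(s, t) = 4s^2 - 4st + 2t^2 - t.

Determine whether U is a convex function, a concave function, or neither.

convex

U is quadratic, so its Hessian is the constant matrix H = [[8, -4], [-4, 4]].
det(H) = 16, tr(H) = 12.
det(H) > 0 and tr(H) > 0, so H is positive definite everywhere: convex.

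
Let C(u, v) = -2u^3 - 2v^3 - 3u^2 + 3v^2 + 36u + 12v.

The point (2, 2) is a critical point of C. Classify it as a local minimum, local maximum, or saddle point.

local maximum

The mixed partial ∂²C/∂u∂v is 0, so the Hessian at any point is diag(C_uu, C_vv) = diag(-6(2u + 1), 6(-2v + 1)).
At (2, 2): H = diag(-30, -18).
Both eigenvalues are negative, so H is negative definite: a local maximum.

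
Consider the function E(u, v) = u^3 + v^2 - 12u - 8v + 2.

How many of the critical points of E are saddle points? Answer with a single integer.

E separates as a function of u plus a function of v, so ∇E=0 decouples.
∂E/∂u = 3(u - 2)(u + 2) = 0 at u ∈ {-2, 2}; ∂E/∂v = 2(v - 4) = 0 at v ∈ {4}.
The Hessian is diagonal: diag(E_uu, E_vv). Second derivatives: E_uu(-2)=-12, E_uu(2)=12; E_vv(4)=2.
Saddle points occur where the two diagonal entries have opposite signs: (-2, 4). Count: 1.

1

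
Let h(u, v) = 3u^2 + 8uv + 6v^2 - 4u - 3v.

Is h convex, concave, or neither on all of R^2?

h is quadratic, so its Hessian is the constant matrix H = [[6, 8], [8, 12]].
det(H) = 8, tr(H) = 18.
det(H) > 0 and tr(H) > 0, so H is positive definite everywhere: convex.

convex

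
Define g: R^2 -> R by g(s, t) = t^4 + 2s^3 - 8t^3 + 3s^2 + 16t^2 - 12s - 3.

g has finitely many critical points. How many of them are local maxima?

g separates as a function of s plus a function of t, so ∇g=0 decouples.
∂g/∂s = 6(s - 1)(s + 2) = 0 at s ∈ {-2, 1}; ∂g/∂t = 4t(t - 4)(t - 2) = 0 at t ∈ {0, 2, 4}.
The Hessian is diagonal: diag(g_ss, g_tt). Second derivatives: g_ss(-2)=-18, g_ss(1)=18; g_tt(0)=32, g_tt(2)=-16, g_tt(4)=32.
Local maxima occur where both diagonal entries negative: (-2, 2). Count: 1.

1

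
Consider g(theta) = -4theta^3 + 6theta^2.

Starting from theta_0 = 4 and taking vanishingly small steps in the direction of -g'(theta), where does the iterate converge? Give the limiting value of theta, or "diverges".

diverges

g'(theta) = -12theta(theta - 1), so g'(4) = -144.
Gradient descent moves in the -g' direction, i.e. theta is increasing.
There is no critical point above theta=4, and g' keeps the same sign, so the iterate runs off to +∞.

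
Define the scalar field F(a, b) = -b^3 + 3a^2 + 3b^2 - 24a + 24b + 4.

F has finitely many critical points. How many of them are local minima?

1

F separates as a function of a plus a function of b, so ∇F=0 decouples.
∂F/∂a = 6(a - 4) = 0 at a ∈ {4}; ∂F/∂b = -3(b - 4)(b + 2) = 0 at b ∈ {-2, 4}.
The Hessian is diagonal: diag(F_aa, F_bb). Second derivatives: F_aa(4)=6; F_bb(-2)=18, F_bb(4)=-18.
Local minima occur where both diagonal entries positive: (4, -2). Count: 1.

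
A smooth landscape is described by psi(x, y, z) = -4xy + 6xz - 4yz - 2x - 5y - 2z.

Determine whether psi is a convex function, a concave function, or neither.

neither

psi is quadratic, so its Hessian is the constant matrix H = [[0, -4, 6], [-4, 0, -4], [6, -4, 0]].
Leading principal minors: 0, -16, 192.
Neither pattern holds ⇒ H is indefinite ⇒ neither convex nor concave.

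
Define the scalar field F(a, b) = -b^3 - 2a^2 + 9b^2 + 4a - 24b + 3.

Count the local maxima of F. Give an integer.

1

F separates as a function of a plus a function of b, so ∇F=0 decouples.
∂F/∂a = -4(a - 1) = 0 at a ∈ {1}; ∂F/∂b = -3(b - 4)(b - 2) = 0 at b ∈ {2, 4}.
The Hessian is diagonal: diag(F_aa, F_bb). Second derivatives: F_aa(1)=-4; F_bb(2)=6, F_bb(4)=-6.
Local maxima occur where both diagonal entries negative: (1, 4). Count: 1.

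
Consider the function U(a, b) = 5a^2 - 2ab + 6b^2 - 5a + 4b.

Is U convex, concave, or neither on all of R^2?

U is quadratic, so its Hessian is the constant matrix H = [[10, -2], [-2, 12]].
det(H) = 116, tr(H) = 22.
det(H) > 0 and tr(H) > 0, so H is positive definite everywhere: convex.

convex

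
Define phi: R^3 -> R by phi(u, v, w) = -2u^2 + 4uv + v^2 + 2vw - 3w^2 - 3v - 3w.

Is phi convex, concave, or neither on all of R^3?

neither

phi is quadratic, so its Hessian is the constant matrix H = [[-4, 4, 0], [4, 2, 2], [0, 2, -6]].
Leading principal minors: -4, -24, 160.
Neither pattern holds ⇒ H is indefinite ⇒ neither convex nor concave.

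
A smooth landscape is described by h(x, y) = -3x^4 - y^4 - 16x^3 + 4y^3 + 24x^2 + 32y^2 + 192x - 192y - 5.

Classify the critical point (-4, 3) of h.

saddle point

The mixed partial ∂²h/∂x∂y is 0, so the Hessian at any point is diag(h_xx, h_yy) = diag(12(-3x^2 - 8x + 4), 4(-3y^2 + 6y + 16)).
At (-4, 3): H = diag(-144, 28).
The eigenvalues have opposite signs, so H is indefinite: a saddle point.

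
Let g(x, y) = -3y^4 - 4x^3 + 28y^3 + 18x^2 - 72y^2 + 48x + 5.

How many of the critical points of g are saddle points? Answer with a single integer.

g separates as a function of x plus a function of y, so ∇g=0 decouples.
∂g/∂x = -12(x - 4)(x + 1) = 0 at x ∈ {-1, 4}; ∂g/∂y = -12y(y - 4)(y - 3) = 0 at y ∈ {0, 3, 4}.
The Hessian is diagonal: diag(g_xx, g_yy). Second derivatives: g_xx(-1)=60, g_xx(4)=-60; g_yy(0)=-144, g_yy(3)=36, g_yy(4)=-48.
Saddle points occur where the two diagonal entries have opposite signs: (-1, 0), (-1, 4), (4, 3). Count: 3.

3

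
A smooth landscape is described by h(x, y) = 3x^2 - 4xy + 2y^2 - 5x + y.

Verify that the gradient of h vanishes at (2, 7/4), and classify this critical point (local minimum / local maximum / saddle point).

local minimum

∇h = (6x - 4y - 5, -4x + 4y + 1); substituting (2, 7/4) gives ∇h = (0, 0), so (2, 7/4) is indeed a critical point.
The Hessian of h is constant: H = [[6, -4], [-4, 4]].
det(H) = 6·4 − (-4)² = 8.
det(H) > 0 and tr(H) = 10 > 0, so H is positive definite and the point is a local minimum.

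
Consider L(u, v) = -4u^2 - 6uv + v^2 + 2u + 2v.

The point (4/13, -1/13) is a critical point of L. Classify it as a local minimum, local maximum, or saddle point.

The Hessian of L is constant: H = [[-8, -6], [-6, 2]].
det(H) = (-8)·2 − (-6)² = -52.
Since det(H) < 0, H is indefinite and the critical point is a saddle point.

saddle point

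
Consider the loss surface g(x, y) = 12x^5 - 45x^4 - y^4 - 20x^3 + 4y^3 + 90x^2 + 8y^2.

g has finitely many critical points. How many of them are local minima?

g separates as a function of x plus a function of y, so ∇g=0 decouples.
∂g/∂x = 60x(x - 3)(x - 1)(x + 1) = 0 at x ∈ {-1, 0, 1, 3}; ∂g/∂y = -4y(y - 4)(y + 1) = 0 at y ∈ {-1, 0, 4}.
The Hessian is diagonal: diag(g_xx, g_yy). Second derivatives: g_xx(-1)=-480, g_xx(0)=180, g_xx(1)=-240, g_xx(3)=1440; g_yy(-1)=-20, g_yy(0)=16, g_yy(4)=-80.
Local minima occur where both diagonal entries positive: (0, 0), (3, 0). Count: 2.

2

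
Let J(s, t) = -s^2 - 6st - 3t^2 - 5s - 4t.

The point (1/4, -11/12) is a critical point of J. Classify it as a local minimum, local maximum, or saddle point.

saddle point

The Hessian of J is constant: H = [[-2, -6], [-6, -6]].
det(H) = (-2)·(-6) − (-6)² = -24.
Since det(H) < 0, H is indefinite and the critical point is a saddle point.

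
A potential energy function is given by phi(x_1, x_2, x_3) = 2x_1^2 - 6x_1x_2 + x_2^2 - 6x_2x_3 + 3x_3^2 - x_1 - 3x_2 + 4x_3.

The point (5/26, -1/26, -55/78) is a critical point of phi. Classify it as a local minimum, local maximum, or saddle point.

The Hessian is constant: H = [[4, -6, 0], [-6, 2, -6], [0, -6, 6]].
Leading principal minors: Δ₁ = 4, Δ₂ = -28, Δ₃ = -312.
The minors fit neither the all-positive nor the alternating-sign pattern, so H is indefinite: a saddle point.

saddle point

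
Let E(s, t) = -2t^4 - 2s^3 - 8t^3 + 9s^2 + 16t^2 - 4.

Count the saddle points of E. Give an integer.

3

E separates as a function of s plus a function of t, so ∇E=0 decouples.
∂E/∂s = -6s(s - 3) = 0 at s ∈ {0, 3}; ∂E/∂t = -8t(t - 1)(t + 4) = 0 at t ∈ {-4, 0, 1}.
The Hessian is diagonal: diag(E_ss, E_tt). Second derivatives: E_ss(0)=18, E_ss(3)=-18; E_tt(-4)=-160, E_tt(0)=32, E_tt(1)=-40.
Saddle points occur where the two diagonal entries have opposite signs: (0, -4), (0, 1), (3, 0). Count: 3.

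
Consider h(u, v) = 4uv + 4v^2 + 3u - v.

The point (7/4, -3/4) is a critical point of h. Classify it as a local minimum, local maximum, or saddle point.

The Hessian of h is constant: H = [[0, 4], [4, 8]].
det(H) = 0·8 − 4² = -16.
Since det(H) < 0, H is indefinite and the critical point is a saddle point.

saddle point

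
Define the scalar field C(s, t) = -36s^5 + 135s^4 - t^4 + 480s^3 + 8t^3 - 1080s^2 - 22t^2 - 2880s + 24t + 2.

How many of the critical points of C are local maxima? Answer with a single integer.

C separates as a function of s plus a function of t, so ∇C=0 decouples.
∂C/∂s = -180(s - 4)(s - 2)(s + 1)(s + 2) = 0 at s ∈ {-2, -1, 2, 4}; ∂C/∂t = -4(t - 3)(t - 2)(t - 1) = 0 at t ∈ {1, 2, 3}.
The Hessian is diagonal: diag(C_ss, C_tt). Second derivatives: C_ss(-2)=4320, C_ss(-1)=-2700, C_ss(2)=4320, C_ss(4)=-10800; C_tt(1)=-8, C_tt(2)=4, C_tt(3)=-8.
Local maxima occur where both diagonal entries negative: (-1, 1), (-1, 3), (4, 1), (4, 3). Count: 4.

4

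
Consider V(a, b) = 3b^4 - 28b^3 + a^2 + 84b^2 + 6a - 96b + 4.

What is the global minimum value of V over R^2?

-69

V(a,b) separates as P(a) + Q(b) + 4, so its minimum is min P + min Q + 4.
P'(a) = 2a + 6 vanishes at a ∈ {-3}; Q'(b) = 12(b - 4)(b - 2)(b - 1) vanishes at b ∈ {1, 2, 4}.
Local minima of P (where P''>0): P(-3)=-9. Local minima of Q: Q(1)=-37, Q(4)=-64.
So the global minimum of V is P(-3) + Q(4) + 4 = -9 − 64 + 4 = -69, attained at (-3, 4).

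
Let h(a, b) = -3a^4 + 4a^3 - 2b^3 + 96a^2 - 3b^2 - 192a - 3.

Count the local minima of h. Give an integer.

1

h separates as a function of a plus a function of b, so ∇h=0 decouples.
∂h/∂a = -12(a - 4)(a - 1)(a + 4) = 0 at a ∈ {-4, 1, 4}; ∂h/∂b = -6b(b + 1) = 0 at b ∈ {-1, 0}.
The Hessian is diagonal: diag(h_aa, h_bb). Second derivatives: h_aa(-4)=-480, h_aa(1)=180, h_aa(4)=-288; h_bb(-1)=6, h_bb(0)=-6.
Local minima occur where both diagonal entries positive: (1, -1). Count: 1.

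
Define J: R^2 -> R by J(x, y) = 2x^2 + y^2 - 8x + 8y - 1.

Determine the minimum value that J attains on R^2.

J(x,y) separates as P(x) + Q(y) − 1, so its minimum is min P + min Q − 1.
P'(x) = 4x - 8 vanishes at x ∈ {2}; Q'(y) = 2y + 8 vanishes at y ∈ {-4}.
Local minima of P (where P''>0): P(2)=-8. Local minima of Q: Q(-4)=-16.
So the global minimum of J is P(2) + Q(-4) − 1 = -8 − 16 − 1 = -25, attained at (2, -4).

-25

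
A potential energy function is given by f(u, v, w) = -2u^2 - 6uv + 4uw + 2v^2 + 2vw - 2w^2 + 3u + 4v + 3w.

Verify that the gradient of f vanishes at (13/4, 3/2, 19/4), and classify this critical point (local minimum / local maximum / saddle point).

saddle point

∇f = (-4u - 6v + 4w + 3, -6u + 4v + 2w + 4, 4u + 2v - 4w + 3); substituting (13/4, 3/2, 19/4) gives ∇f = (0, 0, 0), so (13/4, 3/2, 19/4) is indeed a critical point.
The Hessian is constant: H = [[-4, -6, 4], [-6, 4, 2], [4, 2, -4]].
Leading principal minors: Δ₁ = -4, Δ₂ = -52, Δ₃ = 64.
The minors fit neither the all-positive nor the alternating-sign pattern, so H is indefinite: a saddle point.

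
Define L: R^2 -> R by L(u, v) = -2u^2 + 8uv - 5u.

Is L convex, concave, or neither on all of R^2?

neither

L is quadratic, so its Hessian is the constant matrix H = [[-4, 8], [8, 0]].
det(H) = -64, tr(H) = -4.
det(H) < 0, so H is indefinite: neither convex nor concave.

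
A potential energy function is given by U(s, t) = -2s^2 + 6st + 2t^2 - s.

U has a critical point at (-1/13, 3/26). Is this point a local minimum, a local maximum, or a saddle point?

The Hessian of U is constant: H = [[-4, 6], [6, 4]].
det(H) = (-4)·4 − 6² = -52.
Since det(H) < 0, H is indefinite and the critical point is a saddle point.

saddle point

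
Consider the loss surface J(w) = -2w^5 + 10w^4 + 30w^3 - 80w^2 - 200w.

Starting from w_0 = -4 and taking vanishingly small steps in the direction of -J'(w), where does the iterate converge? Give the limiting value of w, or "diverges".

J'(w) = -10(w - 5)(w - 2)(w + 1)(w + 2), so J'(-4) = -3240.
Gradient descent moves in the -J' direction, i.e. w is increasing.
The nearest critical point in that direction is w = -2, where J'' = 280 > 0 (a local minimum). The iterate converges there.

-2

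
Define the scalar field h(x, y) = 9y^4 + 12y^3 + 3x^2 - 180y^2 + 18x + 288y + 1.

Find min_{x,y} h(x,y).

h(x,y) separates as P(x) + Q(y) + 1, so its minimum is min P + min Q + 1.
P'(x) = 6x + 18 vanishes at x ∈ {-3}; Q'(y) = 36(y - 2)(y - 1)(y + 4) vanishes at y ∈ {-4, 1, 2}.
Local minima of P (where P''>0): P(-3)=-27. Local minima of Q: Q(-4)=-2496, Q(2)=96.
So the global minimum of h is P(-3) + Q(-4) + 1 = -27 − 2496 + 1 = -2522, attained at (-3, -4).

-2522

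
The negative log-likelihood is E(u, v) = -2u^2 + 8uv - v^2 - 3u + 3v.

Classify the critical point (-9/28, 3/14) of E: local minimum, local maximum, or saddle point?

saddle point

The Hessian of E is constant: H = [[-4, 8], [8, -2]].
det(H) = (-4)·(-2) − 8² = -56.
Since det(H) < 0, H is indefinite and the critical point is a saddle point.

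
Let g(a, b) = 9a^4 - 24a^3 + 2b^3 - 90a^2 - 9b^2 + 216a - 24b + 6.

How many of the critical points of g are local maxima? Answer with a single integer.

g separates as a function of a plus a function of b, so ∇g=0 decouples.
∂g/∂a = 36(a - 3)(a - 1)(a + 2) = 0 at a ∈ {-2, 1, 3}; ∂g/∂b = 6(b - 4)(b + 1) = 0 at b ∈ {-1, 4}.
The Hessian is diagonal: diag(g_aa, g_bb). Second derivatives: g_aa(-2)=540, g_aa(1)=-216, g_aa(3)=360; g_bb(-1)=-30, g_bb(4)=30.
Local maxima occur where both diagonal entries negative: (1, -1). Count: 1.

1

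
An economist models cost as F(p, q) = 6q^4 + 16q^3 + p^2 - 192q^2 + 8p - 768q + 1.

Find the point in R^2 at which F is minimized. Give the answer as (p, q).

F(p,q) separates as A(p) + B(q) + 1, so its minimum is min A + min B + 1.
A'(p) = 2p + 8 vanishes at p ∈ {-4}; B'(q) = 24(q - 4)(q + 2)(q + 4) vanishes at q ∈ {-4, -2, 4}.
Local minima of A (where A''>0): A(-4)=-16. Local minima of B: B(-4)=512, B(4)=-3584.
So the global minimum of F is A(-4) + B(4) + 1 = -16 − 3584 + 1 = -3599, attained at (-4, 4).

(-4, 4)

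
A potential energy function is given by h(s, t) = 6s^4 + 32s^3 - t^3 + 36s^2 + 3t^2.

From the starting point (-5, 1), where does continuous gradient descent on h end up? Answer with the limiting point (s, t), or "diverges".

(-3, 0)

h is separable, so gradient descent decouples: s follows -∂h/∂s, t follows -∂h/∂t.
∂h/∂s = 24s(s + 1)(s + 3); at s=-5 this is -960, so s increases.
∂h/∂t = -3t(t - 2); at t=1 this is 3, so t decreases.
s converges to its nearest critical value -3 (a local min of the s-part); t converges to 0. The iterate converges to (-3, 0).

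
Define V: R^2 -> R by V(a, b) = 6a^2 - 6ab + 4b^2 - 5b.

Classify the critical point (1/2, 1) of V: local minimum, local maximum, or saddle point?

local minimum

The Hessian of V is constant: H = [[12, -6], [-6, 8]].
det(H) = 12·8 − (-6)² = 60.
det(H) > 0 and tr(H) = 20 > 0, so H is positive definite and the point is a local minimum.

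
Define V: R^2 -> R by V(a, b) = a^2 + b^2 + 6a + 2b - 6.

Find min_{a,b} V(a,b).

-16

V(a,b) separates as P(a) + Q(b) − 6, so its minimum is min P + min Q − 6.
P'(a) = 2a + 6 vanishes at a ∈ {-3}; Q'(b) = 2b + 2 vanishes at b ∈ {-1}.
Local minima of P (where P''>0): P(-3)=-9. Local minima of Q: Q(-1)=-1.
So the global minimum of V is P(-3) + Q(-1) − 6 = -9 − 1 − 6 = -16, attained at (-3, -1).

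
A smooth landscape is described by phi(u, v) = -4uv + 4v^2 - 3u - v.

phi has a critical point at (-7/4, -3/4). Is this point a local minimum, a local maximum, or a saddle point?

The Hessian of phi is constant: H = [[0, -4], [-4, 8]].
det(H) = 0·8 − (-4)² = -16.
Since det(H) < 0, H is indefinite and the critical point is a saddle point.

saddle point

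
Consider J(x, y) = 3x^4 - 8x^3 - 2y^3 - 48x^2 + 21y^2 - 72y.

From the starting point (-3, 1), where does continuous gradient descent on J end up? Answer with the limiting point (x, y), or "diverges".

(-2, 3)

J is separable, so gradient descent decouples: x follows -∂J/∂x, y follows -∂J/∂y.
∂J/∂x = 12x(x - 4)(x + 2); at x=-3 this is -252, so x increases.
∂J/∂y = -6(y - 4)(y - 3); at y=1 this is -36, so y increases.
x converges to its nearest critical value -2 (a local min of the x-part); y converges to 3. The iterate converges to (-2, 3).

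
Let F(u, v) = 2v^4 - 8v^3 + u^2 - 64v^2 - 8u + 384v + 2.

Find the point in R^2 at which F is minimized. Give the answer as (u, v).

F(u,v) separates as P(u) + Q(v) + 2, so its minimum is min P + min Q + 2.
P'(u) = 2u - 8 vanishes at u ∈ {4}; Q'(v) = 8(v - 4)(v - 3)(v + 4) vanishes at v ∈ {-4, 3, 4}.
Local minima of P (where P''>0): P(4)=-16. Local minima of Q: Q(-4)=-1536, Q(4)=512.
So the global minimum of F is P(4) + Q(-4) + 2 = -16 − 1536 + 2 = -1550, attained at (4, -4).

(4, -4)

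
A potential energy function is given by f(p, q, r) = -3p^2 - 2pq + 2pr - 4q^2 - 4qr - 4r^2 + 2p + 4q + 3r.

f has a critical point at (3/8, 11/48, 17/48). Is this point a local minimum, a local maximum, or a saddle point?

The Hessian is constant: H = [[-6, -2, 2], [-2, -8, -4], [2, -4, -8]].
Leading principal minors: Δ₁ = -6, Δ₂ = 44, Δ₃ = -192.
The minors alternate sign starting negative (−, +, −), so H is negative definite: a local maximum.

local maximum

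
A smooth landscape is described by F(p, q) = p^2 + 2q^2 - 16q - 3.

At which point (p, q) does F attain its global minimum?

F(p,q) separates as A(p) + B(q) − 3, so its minimum is min A + min B − 3.
A'(p) = 2p vanishes at p ∈ {0}; B'(q) = 4q - 16 vanishes at q ∈ {4}.
Local minima of A (where A''>0): A(0)=0. Local minima of B: B(4)=-32.
So the global minimum of F is A(0) + B(4) − 3 = 0 − 32 − 3 = -35, attained at (0, 4).

(0, 4)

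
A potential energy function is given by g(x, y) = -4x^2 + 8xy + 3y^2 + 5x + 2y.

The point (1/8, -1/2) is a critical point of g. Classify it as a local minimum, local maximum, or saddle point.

saddle point

The Hessian of g is constant: H = [[-8, 8], [8, 6]].
det(H) = (-8)·6 − 8² = -112.
Since det(H) < 0, H is indefinite and the critical point is a saddle point.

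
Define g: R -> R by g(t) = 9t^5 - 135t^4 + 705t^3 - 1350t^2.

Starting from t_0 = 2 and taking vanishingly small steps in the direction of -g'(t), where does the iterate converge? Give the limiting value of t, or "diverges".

3

g'(t) = 45t(t - 5)(t - 4)(t - 3), so g'(2) = -540.
Gradient descent moves in the -g' direction, i.e. t is increasing.
The nearest critical point in that direction is t = 3, where g'' = 270 > 0 (a local minimum). The iterate converges there.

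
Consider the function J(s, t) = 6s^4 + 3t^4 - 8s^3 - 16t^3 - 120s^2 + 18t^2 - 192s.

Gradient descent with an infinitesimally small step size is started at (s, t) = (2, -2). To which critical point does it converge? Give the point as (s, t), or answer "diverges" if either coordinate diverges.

(4, 0)

J is separable, so gradient descent decouples: s follows -∂J/∂s, t follows -∂J/∂t.
∂J/∂s = 24(s - 4)(s + 1)(s + 2); at s=2 this is -576, so s increases.
∂J/∂t = 12t(t - 3)(t - 1); at t=-2 this is -360, so t increases.
s converges to its nearest critical value 4 (a local min of the s-part); t converges to 0. The iterate converges to (4, 0).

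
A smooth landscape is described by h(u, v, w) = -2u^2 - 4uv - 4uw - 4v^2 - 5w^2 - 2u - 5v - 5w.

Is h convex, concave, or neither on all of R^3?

concave

h is quadratic, so its Hessian is the constant matrix H = [[-4, -4, -4], [-4, -8, 0], [-4, 0, -10]].
Leading principal minors: -4, 16, -32.
Signs alternate −, +, − ⇒ H ≺ 0 ⇒ concave.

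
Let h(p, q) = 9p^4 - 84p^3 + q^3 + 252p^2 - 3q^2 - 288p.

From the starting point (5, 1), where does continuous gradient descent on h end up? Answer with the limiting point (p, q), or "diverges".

(4, 2)

h is separable, so gradient descent decouples: p follows -∂h/∂p, q follows -∂h/∂q.
∂h/∂p = 36(p - 4)(p - 2)(p - 1); at p=5 this is 432, so p decreases.
∂h/∂q = 3q(q - 2); at q=1 this is -3, so q increases.
p converges to its nearest critical value 4 (a local min of the p-part); q converges to 2. The iterate converges to (4, 2).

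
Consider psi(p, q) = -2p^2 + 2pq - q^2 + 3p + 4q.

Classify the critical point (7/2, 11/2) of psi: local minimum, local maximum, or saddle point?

The Hessian of psi is constant: H = [[-4, 2], [2, -2]].
det(H) = (-4)·(-2) − 2² = 4.
det(H) > 0 and tr(H) = -6 < 0, so H is negative definite and the point is a local maximum.

local maximum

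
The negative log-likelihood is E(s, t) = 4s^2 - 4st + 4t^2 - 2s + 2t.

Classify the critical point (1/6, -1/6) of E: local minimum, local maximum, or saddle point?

The Hessian of E is constant: H = [[8, -4], [-4, 8]].
det(H) = 8·8 − (-4)² = 48.
det(H) > 0 and tr(H) = 16 > 0, so H is positive definite and the point is a local minimum.

local minimum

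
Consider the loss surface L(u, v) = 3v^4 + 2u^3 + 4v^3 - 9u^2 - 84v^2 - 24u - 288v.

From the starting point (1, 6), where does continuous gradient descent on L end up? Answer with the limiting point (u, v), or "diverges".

L is separable, so gradient descent decouples: u follows -∂L/∂u, v follows -∂L/∂v.
∂L/∂u = 6(u - 4)(u + 1); at u=1 this is -36, so u increases.
∂L/∂v = 12(v - 4)(v + 2)(v + 3); at v=6 this is 1728, so v decreases.
u converges to its nearest critical value 4 (a local min of the u-part); v converges to 4. The iterate converges to (4, 4).

(4, 4)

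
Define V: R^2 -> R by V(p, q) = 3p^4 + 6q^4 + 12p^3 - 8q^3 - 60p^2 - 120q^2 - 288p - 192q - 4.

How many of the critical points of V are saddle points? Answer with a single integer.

V separates as a function of p plus a function of q, so ∇V=0 decouples.
∂V/∂p = 12(p - 3)(p + 2)(p + 4) = 0 at p ∈ {-4, -2, 3}; ∂V/∂q = 24(q - 4)(q + 1)(q + 2) = 0 at q ∈ {-2, -1, 4}.
The Hessian is diagonal: diag(V_pp, V_qq). Second derivatives: V_pp(-4)=168, V_pp(-2)=-120, V_pp(3)=420; V_qq(-2)=144, V_qq(-1)=-120, V_qq(4)=720.
Saddle points occur where the two diagonal entries have opposite signs: (-4, -1), (-2, -2), (-2, 4), (3, -1). Count: 4.

4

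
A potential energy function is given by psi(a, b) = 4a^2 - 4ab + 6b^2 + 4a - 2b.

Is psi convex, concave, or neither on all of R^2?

psi is quadratic, so its Hessian is the constant matrix H = [[8, -4], [-4, 12]].
det(H) = 80, tr(H) = 20.
det(H) > 0 and tr(H) > 0, so H is positive definite everywhere: convex.

convex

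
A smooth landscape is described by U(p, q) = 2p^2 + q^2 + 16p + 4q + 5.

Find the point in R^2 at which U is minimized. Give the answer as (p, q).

(-4, -2)

U(p,q) separates as A(p) + B(q) + 5, so its minimum is min A + min B + 5.
A'(p) = 4p + 16 vanishes at p ∈ {-4}; B'(q) = 2q + 4 vanishes at q ∈ {-2}.
Local minima of A (where A''>0): A(-4)=-32. Local minima of B: B(-2)=-4.
So the global minimum of U is A(-4) + B(-2) + 5 = -32 − 4 + 5 = -31, attained at (-4, -2).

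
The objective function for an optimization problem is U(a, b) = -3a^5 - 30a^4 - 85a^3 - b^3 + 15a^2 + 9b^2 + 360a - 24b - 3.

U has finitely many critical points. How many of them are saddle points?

U separates as a function of a plus a function of b, so ∇U=0 decouples.
∂U/∂a = -15(a - 1)(a + 2)(a + 3)(a + 4) = 0 at a ∈ {-4, -3, -2, 1}; ∂U/∂b = -3(b - 4)(b - 2) = 0 at b ∈ {2, 4}.
The Hessian is diagonal: diag(U_aa, U_bb). Second derivatives: U_aa(-4)=150, U_aa(-3)=-60, U_aa(-2)=90, U_aa(1)=-900; U_bb(2)=6, U_bb(4)=-6.
Saddle points occur where the two diagonal entries have opposite signs: (-4, 4), (-3, 2), (-2, 4), (1, 2). Count: 4.

4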